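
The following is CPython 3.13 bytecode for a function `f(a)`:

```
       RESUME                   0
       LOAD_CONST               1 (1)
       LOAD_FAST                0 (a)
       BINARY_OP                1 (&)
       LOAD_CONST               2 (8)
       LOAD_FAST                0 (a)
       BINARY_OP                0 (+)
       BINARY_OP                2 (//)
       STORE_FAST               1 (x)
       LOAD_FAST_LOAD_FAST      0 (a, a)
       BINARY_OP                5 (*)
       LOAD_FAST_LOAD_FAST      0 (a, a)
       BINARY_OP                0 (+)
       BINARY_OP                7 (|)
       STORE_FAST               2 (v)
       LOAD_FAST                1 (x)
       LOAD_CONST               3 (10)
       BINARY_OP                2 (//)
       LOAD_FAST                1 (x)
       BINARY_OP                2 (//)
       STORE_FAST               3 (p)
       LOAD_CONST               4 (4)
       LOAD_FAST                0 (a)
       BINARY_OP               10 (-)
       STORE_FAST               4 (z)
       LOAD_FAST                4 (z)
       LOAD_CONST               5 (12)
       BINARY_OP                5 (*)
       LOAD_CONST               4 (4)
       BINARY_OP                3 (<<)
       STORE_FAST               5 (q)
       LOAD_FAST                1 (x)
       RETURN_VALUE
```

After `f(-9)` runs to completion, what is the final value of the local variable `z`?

LOAD_CONST → push 1. Stack: [1]
LOAD_FAST a → push -9. Stack: [1, -9]
BINARY_OP & → 1 & -9 = 1. Stack: [1]
LOAD_CONST → push 8. Stack: [1, 8]
LOAD_FAST a → push -9. Stack: [1, 8, -9]
BINARY_OP + → 8 + -9 = -1. Stack: [1, -1]
BINARY_OP // → 1 // -1 = -1. Stack: [-1]
STORE_FAST x → x=-1. Stack: []
LOAD_FAST_LOAD_FAST a,a → push -9,-9. Stack: [-9, -9]
BINARY_OP * → -9 * -9 = 81. Stack: [81]
LOAD_FAST_LOAD_FAST a,a → push -9,-9. Stack: [81, -9, -9]
BINARY_OP + → -9 + -9 = -18. Stack: [81, -18]
BINARY_OP | → 81 | -18 = -1. Stack: [-1]
STORE_FAST v → v=-1. Stack: []
LOAD_FAST x → push -1. Stack: [-1]
LOAD_CONST → push 10. Stack: [-1, 10]
BINARY_OP // → -1 // 10 = -1. Stack: [-1]
LOAD_FAST x → push -1. Stack: [-1, -1]
BINARY_OP // → -1 // -1 = 1. Stack: [1]
STORE_FAST p → p=1. Stack: []
LOAD_CONST → push 4. Stack: [4]
LOAD_FAST a → push -9. Stack: [4, -9]
BINARY_OP - → 4 - -9 = 13. Stack: [13]
STORE_FAST z → z=13. Stack: []
LOAD_FAST z → push 13. Stack: [13]
LOAD_CONST → push 12. Stack: [13, 12]
BINARY_OP * → 13 * 12 = 156. Stack: [156]
LOAD_CONST → push 4. Stack: [156, 4]
BINARY_OP << → 156 << 4 = 2496. Stack: [2496]
STORE_FAST q → q=2496. Stack: []
LOAD_FAST x → push -1. Stack: [-1]
RETURN_VALUE → return -1.

13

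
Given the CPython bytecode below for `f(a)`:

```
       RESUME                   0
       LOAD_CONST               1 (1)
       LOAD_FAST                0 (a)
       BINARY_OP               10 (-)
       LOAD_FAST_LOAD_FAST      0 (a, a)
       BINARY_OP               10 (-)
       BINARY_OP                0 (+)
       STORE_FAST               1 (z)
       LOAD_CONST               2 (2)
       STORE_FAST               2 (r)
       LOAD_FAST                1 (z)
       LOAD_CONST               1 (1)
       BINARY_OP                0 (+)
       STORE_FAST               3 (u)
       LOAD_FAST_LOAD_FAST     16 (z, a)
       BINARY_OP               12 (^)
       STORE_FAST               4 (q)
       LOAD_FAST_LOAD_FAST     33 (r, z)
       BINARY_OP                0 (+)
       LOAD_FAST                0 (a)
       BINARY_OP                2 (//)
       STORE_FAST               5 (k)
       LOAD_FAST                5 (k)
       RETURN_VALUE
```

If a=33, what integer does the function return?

LOAD_CONST → push 1. Stack: [1]
LOAD_FAST a → push 33. Stack: [1, 33]
BINARY_OP - → 1 - 33 = -32. Stack: [-32]
LOAD_FAST_LOAD_FAST a,a → push 33,33. Stack: [-32, 33, 33]
BINARY_OP - → 33 - 33 = 0. Stack: [-32, 0]
BINARY_OP + → -32 + 0 = -32. Stack: [-32]
STORE_FAST z → z=-32. Stack: []
LOAD_CONST → push 2. Stack: [2]
STORE_FAST r → r=2. Stack: []
LOAD_FAST z → push -32. Stack: [-32]
LOAD_CONST → push 1. Stack: [-32, 1]
BINARY_OP + → -32 + 1 = -31. Stack: [-31]
STORE_FAST u → u=-31. Stack: []
LOAD_FAST_LOAD_FAST z,a → push -32,33. Stack: [-32, 33]
BINARY_OP ^ → -32 ^ 33 = -63. Stack: [-63]
STORE_FAST q → q=-63. Stack: []
LOAD_FAST_LOAD_FAST r,z → push 2,-32. Stack: [2, -32]
BINARY_OP + → 2 + -32 = -30. Stack: [-30]
LOAD_FAST a → push 33. Stack: [-30, 33]
BINARY_OP // → -30 // 33 = -1. Stack: [-1]
STORE_FAST k → k=-1. Stack: []
LOAD_FAST k → push -1. Stack: [-1]
RETURN_VALUE → return -1.

-1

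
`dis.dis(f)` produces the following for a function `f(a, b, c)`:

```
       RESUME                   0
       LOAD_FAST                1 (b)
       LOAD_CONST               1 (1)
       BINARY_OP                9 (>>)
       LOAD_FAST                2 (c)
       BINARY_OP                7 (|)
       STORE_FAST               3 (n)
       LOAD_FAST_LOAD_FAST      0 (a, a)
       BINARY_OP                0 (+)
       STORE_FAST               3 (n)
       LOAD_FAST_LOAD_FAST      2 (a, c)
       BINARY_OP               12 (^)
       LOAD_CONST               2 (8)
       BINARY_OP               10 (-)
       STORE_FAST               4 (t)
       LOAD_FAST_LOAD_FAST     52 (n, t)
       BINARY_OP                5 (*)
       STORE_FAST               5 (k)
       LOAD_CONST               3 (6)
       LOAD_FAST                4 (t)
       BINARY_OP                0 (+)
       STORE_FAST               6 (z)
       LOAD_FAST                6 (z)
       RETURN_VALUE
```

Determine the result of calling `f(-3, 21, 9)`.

-14

LOAD_FAST b → push 21. Stack: [21]
LOAD_CONST → push 1. Stack: [21, 1]
BINARY_OP >> → 21 >> 1 = 10. Stack: [10]
LOAD_FAST c → push 9. Stack: [10, 9]
BINARY_OP | → 10 | 9 = 11. Stack: [11]
STORE_FAST n → n=11. Stack: []
LOAD_FAST_LOAD_FAST a,a → push -3,-3. Stack: [-3, -3]
BINARY_OP + → -3 + -3 = -6. Stack: [-6]
STORE_FAST n → n=-6. Stack: []
LOAD_FAST_LOAD_FAST a,c → push -3,9. Stack: [-3, 9]
BINARY_OP ^ → -3 ^ 9 = -12. Stack: [-12]
LOAD_CONST → push 8. Stack: [-12, 8]
BINARY_OP - → -12 - 8 = -20. Stack: [-20]
STORE_FAST t → t=-20. Stack: []
LOAD_FAST_LOAD_FAST n,t → push -6,-20. Stack: [-6, -20]
BINARY_OP * → -6 * -20 = 120. Stack: [120]
STORE_FAST k → k=120. Stack: []
LOAD_CONST → push 6. Stack: [6]
LOAD_FAST t → push -20. Stack: [6, -20]
BINARY_OP + → 6 + -20 = -14. Stack: [-14]
STORE_FAST z → z=-14. Stack: []
LOAD_FAST z → push -14. Stack: [-14]
RETURN_VALUE → return -14.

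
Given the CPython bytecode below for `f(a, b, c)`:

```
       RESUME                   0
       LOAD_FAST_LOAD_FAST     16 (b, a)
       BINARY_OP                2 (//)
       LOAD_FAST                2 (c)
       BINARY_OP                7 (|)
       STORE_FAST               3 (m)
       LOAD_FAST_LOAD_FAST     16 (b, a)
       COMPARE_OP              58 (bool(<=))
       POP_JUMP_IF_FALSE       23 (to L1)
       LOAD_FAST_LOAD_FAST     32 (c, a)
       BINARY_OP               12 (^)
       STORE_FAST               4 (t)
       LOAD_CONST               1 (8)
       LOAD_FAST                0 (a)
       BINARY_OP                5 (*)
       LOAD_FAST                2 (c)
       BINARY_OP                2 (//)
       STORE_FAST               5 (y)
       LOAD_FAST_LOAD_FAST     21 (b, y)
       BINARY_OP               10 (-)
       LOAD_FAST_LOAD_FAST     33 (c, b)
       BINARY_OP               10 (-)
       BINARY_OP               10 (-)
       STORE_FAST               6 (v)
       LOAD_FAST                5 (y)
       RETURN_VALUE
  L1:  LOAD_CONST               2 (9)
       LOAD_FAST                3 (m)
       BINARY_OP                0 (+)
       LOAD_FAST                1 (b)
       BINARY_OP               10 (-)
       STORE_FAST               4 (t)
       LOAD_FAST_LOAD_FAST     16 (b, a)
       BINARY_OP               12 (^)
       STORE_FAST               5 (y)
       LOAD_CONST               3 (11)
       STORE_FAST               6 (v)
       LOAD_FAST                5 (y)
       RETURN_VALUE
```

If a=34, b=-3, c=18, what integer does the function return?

15

LOAD_FAST_LOAD_FAST b,a → push -3,34. Stack: [-3, 34]
BINARY_OP // → -3 // 34 = -1. Stack: [-1]
LOAD_FAST c → push 18. Stack: [-1, 18]
BINARY_OP | → -1 | 18 = -1. Stack: [-1]
STORE_FAST m → m=-1. Stack: []
LOAD_FAST_LOAD_FAST b,a → push -3,34. Stack: [-3, 34]
COMPARE_OP bool(<=) → -3 vs 34 = True. Stack: [True]
POP_JUMP_IF_FALSE → pop True; no jump. Stack: []
LOAD_FAST_LOAD_FAST c,a → push 18,34. Stack: [18, 34]
BINARY_OP ^ → 18 ^ 34 = 48. Stack: [48]
STORE_FAST t → t=48. Stack: []
LOAD_CONST → push 8. Stack: [8]
LOAD_FAST a → push 34. Stack: [8, 34]
BINARY_OP * → 8 * 34 = 272. Stack: [272]
LOAD_FAST c → push 18. Stack: [272, 18]
BINARY_OP // → 272 // 18 = 15. Stack: [15]
STORE_FAST y → y=15. Stack: []
LOAD_FAST_LOAD_FAST b,y → push -3,15. Stack: [-3, 15]
BINARY_OP - → -3 - 15 = -18. Stack: [-18]
LOAD_FAST_LOAD_FAST c,b → push 18,-3. Stack: [-18, 18, -3]
BINARY_OP - → 18 - -3 = 21. Stack: [-18, 21]
BINARY_OP - → -18 - 21 = -39. Stack: [-39]
STORE_FAST v → v=-39. Stack: []
LOAD_FAST y → push 15. Stack: [15]
RETURN_VALUE → return 15.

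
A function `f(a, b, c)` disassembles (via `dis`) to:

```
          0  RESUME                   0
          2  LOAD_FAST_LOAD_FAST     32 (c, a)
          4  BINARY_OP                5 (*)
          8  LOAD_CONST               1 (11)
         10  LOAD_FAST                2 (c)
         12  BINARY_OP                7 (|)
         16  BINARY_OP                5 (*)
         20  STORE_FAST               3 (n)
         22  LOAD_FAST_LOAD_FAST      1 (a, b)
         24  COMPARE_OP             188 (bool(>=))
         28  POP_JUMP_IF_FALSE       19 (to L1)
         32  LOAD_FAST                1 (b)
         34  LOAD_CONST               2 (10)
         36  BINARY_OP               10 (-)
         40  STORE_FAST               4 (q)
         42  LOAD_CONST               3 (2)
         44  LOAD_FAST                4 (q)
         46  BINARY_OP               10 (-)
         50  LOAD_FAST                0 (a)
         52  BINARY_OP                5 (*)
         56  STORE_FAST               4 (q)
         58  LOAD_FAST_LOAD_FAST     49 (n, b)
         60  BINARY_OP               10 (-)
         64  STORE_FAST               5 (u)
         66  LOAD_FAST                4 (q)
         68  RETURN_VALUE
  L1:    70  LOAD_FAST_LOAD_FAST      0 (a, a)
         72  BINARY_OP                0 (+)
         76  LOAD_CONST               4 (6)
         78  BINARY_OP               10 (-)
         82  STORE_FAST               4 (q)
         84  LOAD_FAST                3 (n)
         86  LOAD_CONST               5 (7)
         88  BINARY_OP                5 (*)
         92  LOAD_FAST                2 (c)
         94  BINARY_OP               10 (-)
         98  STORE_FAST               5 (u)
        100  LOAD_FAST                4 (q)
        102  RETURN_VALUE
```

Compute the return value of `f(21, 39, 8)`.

36

LOAD_FAST_LOAD_FAST c,a → push 8,21. Stack: [8, 21]
BINARY_OP * → 8 * 21 = 168. Stack: [168]
LOAD_CONST → push 11. Stack: [168, 11]
LOAD_FAST c → push 8. Stack: [168, 11, 8]
BINARY_OP | → 11 | 8 = 11. Stack: [168, 11]
BINARY_OP * → 168 * 11 = 1848. Stack: [1848]
STORE_FAST n → n=1848. Stack: []
LOAD_FAST_LOAD_FAST a,b → push 21,39. Stack: [21, 39]
COMPARE_OP bool(>=) → 21 vs 39 = False. Stack: [False]
POP_JUMP_IF_FALSE → pop False; jump. Stack: []
LOAD_FAST_LOAD_FAST a,a → push 21,21. Stack: [21, 21]
BINARY_OP + → 21 + 21 = 42. Stack: [42]
LOAD_CONST → push 6. Stack: [42, 6]
BINARY_OP - → 42 - 6 = 36. Stack: [36]
STORE_FAST q → q=36. Stack: []
LOAD_FAST n → push 1848. Stack: [1848]
LOAD_CONST → push 7. Stack: [1848, 7]
BINARY_OP * → 1848 * 7 = 12936. Stack: [12936]
LOAD_FAST c → push 8. Stack: [12936, 8]
BINARY_OP - → 12936 - 8 = 12928. Stack: [12928]
STORE_FAST u → u=12928. Stack: []
LOAD_FAST q → push 36. Stack: [36]
RETURN_VALUE → return 36.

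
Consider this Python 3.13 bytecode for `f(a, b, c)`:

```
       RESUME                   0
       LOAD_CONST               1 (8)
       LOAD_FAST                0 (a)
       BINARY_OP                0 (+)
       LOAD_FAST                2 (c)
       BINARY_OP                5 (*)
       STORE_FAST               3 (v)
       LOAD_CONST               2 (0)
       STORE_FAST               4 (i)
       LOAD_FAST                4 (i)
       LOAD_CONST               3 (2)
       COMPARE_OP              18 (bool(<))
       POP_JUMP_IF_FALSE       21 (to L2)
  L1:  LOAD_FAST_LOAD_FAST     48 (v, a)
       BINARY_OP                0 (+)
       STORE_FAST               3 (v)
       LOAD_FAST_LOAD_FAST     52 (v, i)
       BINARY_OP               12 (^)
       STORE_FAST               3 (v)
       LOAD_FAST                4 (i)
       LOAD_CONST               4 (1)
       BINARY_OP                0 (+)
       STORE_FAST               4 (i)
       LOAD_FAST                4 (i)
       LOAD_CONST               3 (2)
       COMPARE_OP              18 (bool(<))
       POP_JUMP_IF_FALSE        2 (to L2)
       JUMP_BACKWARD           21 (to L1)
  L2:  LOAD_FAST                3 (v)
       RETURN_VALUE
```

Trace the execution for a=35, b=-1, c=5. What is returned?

284

LOAD_CONST → push 8. Stack: [8]
LOAD_FAST a → push 35. Stack: [8, 35]
BINARY_OP + → 8 + 35 = 43. Stack: [43]
LOAD_FAST c → push 5. Stack: [43, 5]
BINARY_OP * → 43 * 5 = 215. Stack: [215]
STORE_FAST v → v=215. Stack: []
LOAD_CONST → push 0. Stack: [0]
STORE_FAST i → i=0. Stack: []
LOAD_FAST i → push 0. Stack: [0]
LOAD_CONST → push 2. Stack: [0, 2]
COMPARE_OP bool(<) → 0 vs 2 = True. Stack: [True]
POP_JUMP_IF_FALSE → pop True; no jump. Stack: []
LOAD_FAST_LOAD_FAST v,a → push 215,35. Stack: [215, 35]
BINARY_OP + → 215 + 35 = 250. Stack: [250]
STORE_FAST v → v=250. Stack: []
LOAD_FAST_LOAD_FAST v,i → push 250,0. Stack: [250, 0]
BINARY_OP ^ → 250 ^ 0 = 250. Stack: [250]
STORE_FAST v → v=250. Stack: []
LOAD_FAST i → push 0. Stack: [0]
LOAD_CONST → push 1. Stack: [0, 1]
BINARY_OP + → 0 + 1 = 1. Stack: [1]
STORE_FAST i → i=1. Stack: []
LOAD_FAST i → push 1. Stack: [1]
LOAD_CONST → push 2. Stack: [1, 2]
COMPARE_OP bool(<) → 1 vs 2 = True. Stack: [True]
POP_JUMP_IF_FALSE → pop True; no jump. Stack: []
LOAD_FAST_LOAD_FAST v,a → push 250,35. Stack: [250, 35]
BINARY_OP + → 250 + 35 = 285. Stack: [285]
STORE_FAST v → v=285. Stack: []
LOAD_FAST_LOAD_FAST v,i → push 285,1. Stack: [285, 1]
BINARY_OP ^ → 285 ^ 1 = 284. Stack: [284]
STORE_FAST v → v=284. Stack: []
LOAD_FAST i → push 1. Stack: [1]
LOAD_CONST → push 1. Stack: [1, 1]
BINARY_OP + → 1 + 1 = 2. Stack: [2]
STORE_FAST i → i=2. Stack: []
LOAD_FAST i → push 2. Stack: [2]
LOAD_CONST → push 2. Stack: [2, 2]
COMPARE_OP bool(<) → 2 vs 2 = False. Stack: [False]
POP_JUMP_IF_FALSE → pop False; jump. Stack: []
LOAD_FAST v → push 284. Stack: [284]
RETURN_VALUE → return 284.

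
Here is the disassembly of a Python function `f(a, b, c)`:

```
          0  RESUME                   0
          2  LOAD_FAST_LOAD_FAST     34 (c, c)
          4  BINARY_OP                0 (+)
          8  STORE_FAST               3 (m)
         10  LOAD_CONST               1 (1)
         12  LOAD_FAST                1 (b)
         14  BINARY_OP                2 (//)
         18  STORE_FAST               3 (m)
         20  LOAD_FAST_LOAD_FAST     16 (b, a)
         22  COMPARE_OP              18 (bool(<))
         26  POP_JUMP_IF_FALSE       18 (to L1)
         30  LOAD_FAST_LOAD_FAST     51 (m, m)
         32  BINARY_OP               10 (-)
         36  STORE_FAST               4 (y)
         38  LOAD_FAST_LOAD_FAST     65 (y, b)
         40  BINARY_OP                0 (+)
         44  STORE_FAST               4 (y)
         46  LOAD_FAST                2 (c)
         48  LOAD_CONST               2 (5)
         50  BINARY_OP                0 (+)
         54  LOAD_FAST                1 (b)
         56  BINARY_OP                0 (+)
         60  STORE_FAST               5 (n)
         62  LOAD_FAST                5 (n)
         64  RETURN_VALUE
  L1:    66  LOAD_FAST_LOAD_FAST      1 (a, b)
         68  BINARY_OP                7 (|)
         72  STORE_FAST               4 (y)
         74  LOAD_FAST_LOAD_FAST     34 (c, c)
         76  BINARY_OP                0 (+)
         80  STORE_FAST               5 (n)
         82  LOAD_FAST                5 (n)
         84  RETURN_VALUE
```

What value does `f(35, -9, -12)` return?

LOAD_FAST_LOAD_FAST c,c → push -12,-12. Stack: [-12, -12]
BINARY_OP + → -12 + -12 = -24. Stack: [-24]
STORE_FAST m → m=-24. Stack: []
LOAD_CONST → push 1. Stack: [1]
LOAD_FAST b → push -9. Stack: [1, -9]
BINARY_OP // → 1 // -9 = -1. Stack: [-1]
STORE_FAST m → m=-1. Stack: []
LOAD_FAST_LOAD_FAST b,a → push -9,35. Stack: [-9, 35]
COMPARE_OP bool(<) → -9 vs 35 = True. Stack: [True]
POP_JUMP_IF_FALSE → pop True; no jump. Stack: []
LOAD_FAST_LOAD_FAST m,m → push -1,-1. Stack: [-1, -1]
BINARY_OP - → -1 - -1 = 0. Stack: [0]
STORE_FAST y → y=0. Stack: []
LOAD_FAST_LOAD_FAST y,b → push 0,-9. Stack: [0, -9]
BINARY_OP + → 0 + -9 = -9. Stack: [-9]
STORE_FAST y → y=-9. Stack: []
LOAD_FAST c → push -12. Stack: [-12]
LOAD_CONST → push 5. Stack: [-12, 5]
BINARY_OP + → -12 + 5 = -7. Stack: [-7]
LOAD_FAST b → push -9. Stack: [-7, -9]
BINARY_OP + → -7 + -9 = -16. Stack: [-16]
STORE_FAST n → n=-16. Stack: []
LOAD_FAST n → push -16. Stack: [-16]
RETURN_VALUE → return -16.

-16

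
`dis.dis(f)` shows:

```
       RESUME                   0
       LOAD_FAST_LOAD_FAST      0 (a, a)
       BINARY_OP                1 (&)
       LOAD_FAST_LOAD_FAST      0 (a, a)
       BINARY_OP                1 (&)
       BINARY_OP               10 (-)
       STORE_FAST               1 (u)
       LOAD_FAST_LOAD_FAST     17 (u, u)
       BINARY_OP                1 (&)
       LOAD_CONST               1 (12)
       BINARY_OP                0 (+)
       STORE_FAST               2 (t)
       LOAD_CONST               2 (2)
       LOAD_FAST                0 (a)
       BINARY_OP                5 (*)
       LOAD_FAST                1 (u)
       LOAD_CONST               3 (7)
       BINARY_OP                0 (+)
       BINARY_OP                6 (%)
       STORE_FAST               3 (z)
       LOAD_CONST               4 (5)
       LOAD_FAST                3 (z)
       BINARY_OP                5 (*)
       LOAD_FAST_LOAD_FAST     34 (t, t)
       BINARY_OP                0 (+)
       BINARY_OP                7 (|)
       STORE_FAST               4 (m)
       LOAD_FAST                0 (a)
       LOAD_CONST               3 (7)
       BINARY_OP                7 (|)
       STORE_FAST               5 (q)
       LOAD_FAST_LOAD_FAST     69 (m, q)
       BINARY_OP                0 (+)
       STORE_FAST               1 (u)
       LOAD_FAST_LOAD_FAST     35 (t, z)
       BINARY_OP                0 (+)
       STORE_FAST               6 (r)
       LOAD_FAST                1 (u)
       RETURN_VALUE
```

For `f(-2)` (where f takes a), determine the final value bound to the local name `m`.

LOAD_FAST_LOAD_FAST a,a → push -2,-2. Stack: [-2, -2]
BINARY_OP & → -2 & -2 = -2. Stack: [-2]
LOAD_FAST_LOAD_FAST a,a → push -2,-2. Stack: [-2, -2, -2]
BINARY_OP & → -2 & -2 = -2. Stack: [-2, -2]
BINARY_OP - → -2 - -2 = 0. Stack: [0]
STORE_FAST u → u=0. Stack: []
LOAD_FAST_LOAD_FAST u,u → push 0,0. Stack: [0, 0]
BINARY_OP & → 0 & 0 = 0. Stack: [0]
LOAD_CONST → push 12. Stack: [0, 12]
BINARY_OP + → 0 + 12 = 12. Stack: [12]
STORE_FAST t → t=12. Stack: []
LOAD_CONST → push 2. Stack: [2]
LOAD_FAST a → push -2. Stack: [2, -2]
BINARY_OP * → 2 * -2 = -4. Stack: [-4]
LOAD_FAST u → push 0. Stack: [-4, 0]
LOAD_CONST → push 7. Stack: [-4, 0, 7]
BINARY_OP + → 0 + 7 = 7. Stack: [-4, 7]
BINARY_OP % → -4 % 7 = 3. Stack: [3]
STORE_FAST z → z=3. Stack: []
LOAD_CONST → push 5. Stack: [5]
LOAD_FAST z → push 3. Stack: [5, 3]
BINARY_OP * → 5 * 3 = 15. Stack: [15]
LOAD_FAST_LOAD_FAST t,t → push 12,12. Stack: [15, 12, 12]
BINARY_OP + → 12 + 12 = 24. Stack: [15, 24]
BINARY_OP | → 15 | 24 = 31. Stack: [31]
STORE_FAST m → m=31. Stack: []
LOAD_FAST a → push -2. Stack: [-2]
LOAD_CONST → push 7. Stack: [-2, 7]
BINARY_OP | → -2 | 7 = -1. Stack: [-1]
STORE_FAST q → q=-1. Stack: []
LOAD_FAST_LOAD_FAST m,q → push 31,-1. Stack: [31, -1]
BINARY_OP + → 31 + -1 = 30. Stack: [30]
STORE_FAST u → u=30. Stack: []
LOAD_FAST_LOAD_FAST t,z → push 12,3. Stack: [12, 3]
BINARY_OP + → 12 + 3 = 15. Stack: [15]
STORE_FAST r → r=15. Stack: []
LOAD_FAST u → push 30. Stack: [30]
RETURN_VALUE → return 30.

31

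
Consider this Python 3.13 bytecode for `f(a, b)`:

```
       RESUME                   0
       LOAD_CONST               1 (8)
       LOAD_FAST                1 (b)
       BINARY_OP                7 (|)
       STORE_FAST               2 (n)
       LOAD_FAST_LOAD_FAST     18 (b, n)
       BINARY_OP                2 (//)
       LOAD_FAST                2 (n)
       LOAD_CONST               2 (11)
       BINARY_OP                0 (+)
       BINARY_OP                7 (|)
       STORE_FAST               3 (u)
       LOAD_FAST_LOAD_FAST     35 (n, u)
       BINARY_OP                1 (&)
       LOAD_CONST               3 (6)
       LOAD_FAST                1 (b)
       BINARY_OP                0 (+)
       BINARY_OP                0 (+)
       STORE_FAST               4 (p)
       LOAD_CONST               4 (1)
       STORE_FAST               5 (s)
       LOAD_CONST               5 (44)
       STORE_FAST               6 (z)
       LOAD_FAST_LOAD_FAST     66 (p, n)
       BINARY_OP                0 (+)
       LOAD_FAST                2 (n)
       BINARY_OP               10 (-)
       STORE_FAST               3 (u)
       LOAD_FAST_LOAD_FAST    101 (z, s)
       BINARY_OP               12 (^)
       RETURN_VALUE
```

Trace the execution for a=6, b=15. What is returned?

45

LOAD_CONST → push 8. Stack: [8]
LOAD_FAST b → push 15. Stack: [8, 15]
BINARY_OP | → 8 | 15 = 15. Stack: [15]
STORE_FAST n → n=15. Stack: []
LOAD_FAST_LOAD_FAST b,n → push 15,15. Stack: [15, 15]
BINARY_OP // → 15 // 15 = 1. Stack: [1]
LOAD_FAST n → push 15. Stack: [1, 15]
LOAD_CONST → push 11. Stack: [1, 15, 11]
BINARY_OP + → 15 + 11 = 26. Stack: [1, 26]
BINARY_OP | → 1 | 26 = 27. Stack: [27]
STORE_FAST u → u=27. Stack: []
LOAD_FAST_LOAD_FAST n,u → push 15,27. Stack: [15, 27]
BINARY_OP & → 15 & 27 = 11. Stack: [11]
LOAD_CONST → push 6. Stack: [11, 6]
LOAD_FAST b → push 15. Stack: [11, 6, 15]
BINARY_OP + → 6 + 15 = 21. Stack: [11, 21]
BINARY_OP + → 11 + 21 = 32. Stack: [32]
STORE_FAST p → p=32. Stack: []
LOAD_CONST → push 1. Stack: [1]
STORE_FAST s → s=1. Stack: []
LOAD_CONST → push 44. Stack: [44]
STORE_FAST z → z=44. Stack: []
LOAD_FAST_LOAD_FAST p,n → push 32,15. Stack: [32, 15]
BINARY_OP + → 32 + 15 = 47. Stack: [47]
LOAD_FAST n → push 15. Stack: [47, 15]
BINARY_OP - → 47 - 15 = 32. Stack: [32]
STORE_FAST u → u=32. Stack: []
LOAD_FAST_LOAD_FAST z,s → push 44,1. Stack: [44, 1]
BINARY_OP ^ → 44 ^ 1 = 45. Stack: [45]
RETURN_VALUE → return 45.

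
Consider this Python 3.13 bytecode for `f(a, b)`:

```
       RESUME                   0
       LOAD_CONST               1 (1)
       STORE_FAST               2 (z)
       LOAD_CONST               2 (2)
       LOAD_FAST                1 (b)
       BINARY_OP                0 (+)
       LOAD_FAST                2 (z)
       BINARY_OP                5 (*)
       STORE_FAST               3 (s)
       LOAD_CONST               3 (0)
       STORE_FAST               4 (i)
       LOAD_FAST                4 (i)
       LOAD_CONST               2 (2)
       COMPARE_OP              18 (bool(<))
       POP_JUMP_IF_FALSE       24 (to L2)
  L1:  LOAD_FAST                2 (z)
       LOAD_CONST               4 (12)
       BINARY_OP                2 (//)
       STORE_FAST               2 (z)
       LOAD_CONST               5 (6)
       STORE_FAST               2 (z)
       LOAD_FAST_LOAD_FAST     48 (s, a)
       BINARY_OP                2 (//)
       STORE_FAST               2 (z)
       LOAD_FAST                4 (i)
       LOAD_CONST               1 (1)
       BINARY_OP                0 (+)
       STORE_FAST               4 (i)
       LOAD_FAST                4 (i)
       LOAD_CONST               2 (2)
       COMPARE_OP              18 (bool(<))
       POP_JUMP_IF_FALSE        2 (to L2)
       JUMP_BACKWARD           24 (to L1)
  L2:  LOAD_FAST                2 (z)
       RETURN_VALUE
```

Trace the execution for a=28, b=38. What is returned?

1

LOAD_CONST → push 1. Stack: [1]
STORE_FAST z → z=1. Stack: []
LOAD_CONST → push 2. Stack: [2]
LOAD_FAST b → push 38. Stack: [2, 38]
BINARY_OP + → 2 + 38 = 40. Stack: [40]
LOAD_FAST z → push 1. Stack: [40, 1]
BINARY_OP * → 40 * 1 = 40. Stack: [40]
STORE_FAST s → s=40. Stack: []
LOAD_CONST → push 0. Stack: [0]
STORE_FAST i → i=0. Stack: []
LOAD_FAST i → push 0. Stack: [0]
LOAD_CONST → push 2. Stack: [0, 2]
COMPARE_OP bool(<) → 0 vs 2 = True. Stack: [True]
POP_JUMP_IF_FALSE → pop True; no jump. Stack: []
LOAD_FAST z → push 1. Stack: [1]
LOAD_CONST → push 12. Stack: [1, 12]
BINARY_OP // → 1 // 12 = 0. Stack: [0]
STORE_FAST z → z=0. Stack: []
LOAD_CONST → push 6. Stack: [6]
STORE_FAST z → z=6. Stack: []
LOAD_FAST_LOAD_FAST s,a → push 40,28. Stack: [40, 28]
BINARY_OP // → 40 // 28 = 1. Stack: [1]
STORE_FAST z → z=1. Stack: []
LOAD_FAST i → push 0. Stack: [0]
LOAD_CONST → push 1. Stack: [0, 1]
BINARY_OP + → 0 + 1 = 1. Stack: [1]
STORE_FAST i → i=1. Stack: []
LOAD_FAST i → push 1. Stack: [1]
LOAD_CONST → push 2. Stack: [1, 2]
COMPARE_OP bool(<) → 1 vs 2 = True. Stack: [True]
POP_JUMP_IF_FALSE → pop True; no jump. Stack: []
LOAD_FAST z → push 1. Stack: [1]
LOAD_CONST → push 12. Stack: [1, 12]
BINARY_OP // → 1 // 12 = 0. Stack: [0]
STORE_FAST z → z=0. Stack: []
LOAD_CONST → push 6. Stack: [6]
STORE_FAST z → z=6. Stack: []
LOAD_FAST_LOAD_FAST s,a → push 40,28. Stack: [40, 28]
BINARY_OP // → 40 // 28 = 1. Stack: [1]
STORE_FAST z → z=1. Stack: []
LOAD_FAST i → push 1. Stack: [1]
LOAD_CONST → push 1. Stack: [1, 1]
BINARY_OP + → 1 + 1 = 2. Stack: [2]
STORE_FAST i → i=2. Stack: []
LOAD_FAST i → push 2. Stack: [2]
LOAD_CONST → push 2. Stack: [2, 2]
COMPARE_OP bool(<) → 2 vs 2 = False. Stack: [False]
POP_JUMP_IF_FALSE → pop False; jump. Stack: []
LOAD_FAST z → push 1. Stack: [1]
RETURN_VALUE → return 1.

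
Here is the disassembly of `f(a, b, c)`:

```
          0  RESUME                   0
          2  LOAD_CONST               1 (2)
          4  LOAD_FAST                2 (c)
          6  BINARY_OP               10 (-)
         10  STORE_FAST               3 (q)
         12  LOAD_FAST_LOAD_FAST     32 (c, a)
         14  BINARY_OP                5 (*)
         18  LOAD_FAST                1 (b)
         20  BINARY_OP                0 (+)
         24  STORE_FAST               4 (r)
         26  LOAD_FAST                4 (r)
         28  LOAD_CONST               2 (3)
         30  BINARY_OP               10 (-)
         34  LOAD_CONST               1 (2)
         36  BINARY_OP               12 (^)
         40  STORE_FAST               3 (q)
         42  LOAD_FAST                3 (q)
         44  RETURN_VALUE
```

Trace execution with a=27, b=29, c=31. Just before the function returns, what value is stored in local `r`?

866

LOAD_CONST → push 2. Stack: [2]
LOAD_FAST c → push 31. Stack: [2, 31]
BINARY_OP - → 2 - 31 = -29. Stack: [-29]
STORE_FAST q → q=-29. Stack: []
LOAD_FAST_LOAD_FAST c,a → push 31,27. Stack: [31, 27]
BINARY_OP * → 31 * 27 = 837. Stack: [837]
LOAD_FAST b → push 29. Stack: [837, 29]
BINARY_OP + → 837 + 29 = 866. Stack: [866]
STORE_FAST r → r=866. Stack: []
LOAD_FAST r → push 866. Stack: [866]
LOAD_CONST → push 3. Stack: [866, 3]
BINARY_OP - → 866 - 3 = 863. Stack: [863]
LOAD_CONST → push 2. Stack: [863, 2]
BINARY_OP ^ → 863 ^ 2 = 861. Stack: [861]
STORE_FAST q → q=861. Stack: []
LOAD_FAST q → push 861. Stack: [861]
RETURN_VALUE → return 861.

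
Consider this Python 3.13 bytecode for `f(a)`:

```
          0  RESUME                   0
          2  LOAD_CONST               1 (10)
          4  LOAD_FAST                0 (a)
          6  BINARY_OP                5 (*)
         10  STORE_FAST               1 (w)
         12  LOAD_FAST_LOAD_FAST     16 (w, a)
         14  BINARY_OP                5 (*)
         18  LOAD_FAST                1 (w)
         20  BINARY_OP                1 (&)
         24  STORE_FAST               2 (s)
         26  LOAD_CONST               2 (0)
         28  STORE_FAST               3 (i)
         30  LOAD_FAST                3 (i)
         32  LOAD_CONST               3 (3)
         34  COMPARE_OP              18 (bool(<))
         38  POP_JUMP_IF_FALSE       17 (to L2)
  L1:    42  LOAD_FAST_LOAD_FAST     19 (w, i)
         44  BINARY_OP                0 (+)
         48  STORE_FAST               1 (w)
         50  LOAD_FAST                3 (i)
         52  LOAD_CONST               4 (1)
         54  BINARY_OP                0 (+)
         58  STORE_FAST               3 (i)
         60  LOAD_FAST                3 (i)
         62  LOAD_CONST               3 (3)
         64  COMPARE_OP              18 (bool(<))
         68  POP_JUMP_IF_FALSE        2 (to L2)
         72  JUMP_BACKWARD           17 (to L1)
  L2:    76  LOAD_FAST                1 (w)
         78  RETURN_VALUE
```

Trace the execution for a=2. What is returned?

LOAD_CONST → push 10. Stack: [10]
LOAD_FAST a → push 2. Stack: [10, 2]
BINARY_OP * → 10 * 2 = 20. Stack: [20]
STORE_FAST w → w=20. Stack: []
LOAD_FAST_LOAD_FAST w,a → push 20,2. Stack: [20, 2]
BINARY_OP * → 20 * 2 = 40. Stack: [40]
LOAD_FAST w → push 20. Stack: [40, 20]
BINARY_OP & → 40 & 20 = 0. Stack: [0]
STORE_FAST s → s=0. Stack: []
LOAD_CONST → push 0. Stack: [0]
STORE_FAST i → i=0. Stack: []
LOAD_FAST i → push 0. Stack: [0]
LOAD_CONST → push 3. Stack: [0, 3]
COMPARE_OP bool(<) → 0 vs 3 = True. Stack: [True]
POP_JUMP_IF_FALSE → pop True; no jump. Stack: []
LOAD_FAST_LOAD_FAST w,i → push 20,0. Stack: [20, 0]
BINARY_OP + → 20 + 0 = 20. Stack: [20]
STORE_FAST w → w=20. Stack: []
LOAD_FAST i → push 0. Stack: [0]
LOAD_CONST → push 1. Stack: [0, 1]
BINARY_OP + → 0 + 1 = 1. Stack: [1]
STORE_FAST i → i=1. Stack: []
LOAD_FAST i → push 1. Stack: [1]
LOAD_CONST → push 3. Stack: [1, 3]
COMPARE_OP bool(<) → 1 vs 3 = True. Stack: [True]
POP_JUMP_IF_FALSE → pop True; no jump. Stack: []
LOAD_FAST_LOAD_FAST w,i → push 20,1. Stack: [20, 1]
BINARY_OP + → 20 + 1 = 21. Stack: [21]
STORE_FAST w → w=21. Stack: []
LOAD_FAST i → push 1. Stack: [1]
LOAD_CONST → push 1. Stack: [1, 1]
BINARY_OP + → 1 + 1 = 2. Stack: [2]
STORE_FAST i → i=2. Stack: []
LOAD_FAST i → push 2. Stack: [2]
LOAD_CONST → push 3. Stack: [2, 3]
COMPARE_OP bool(<) → 2 vs 3 = True. Stack: [True]
POP_JUMP_IF_FALSE → pop True; no jump. Stack: []
LOAD_FAST_LOAD_FAST w,i → push 21,2. Stack: [21, 2]
BINARY_OP + → 21 + 2 = 23. Stack: [23]
STORE_FAST w → w=23. Stack: []
LOAD_FAST i → push 2. Stack: [2]
LOAD_CONST → push 1. Stack: [2, 1]
BINARY_OP + → 2 + 1 = 3. Stack: [3]
STORE_FAST i → i=3. Stack: []
LOAD_FAST i → push 3. Stack: [3]
LOAD_CONST → push 3. Stack: [3, 3]
COMPARE_OP bool(<) → 3 vs 3 = False. Stack: [False]
POP_JUMP_IF_FALSE → pop False; jump. Stack: []
LOAD_FAST w → push 23. Stack: [23]
RETURN_VALUE → return 23.

23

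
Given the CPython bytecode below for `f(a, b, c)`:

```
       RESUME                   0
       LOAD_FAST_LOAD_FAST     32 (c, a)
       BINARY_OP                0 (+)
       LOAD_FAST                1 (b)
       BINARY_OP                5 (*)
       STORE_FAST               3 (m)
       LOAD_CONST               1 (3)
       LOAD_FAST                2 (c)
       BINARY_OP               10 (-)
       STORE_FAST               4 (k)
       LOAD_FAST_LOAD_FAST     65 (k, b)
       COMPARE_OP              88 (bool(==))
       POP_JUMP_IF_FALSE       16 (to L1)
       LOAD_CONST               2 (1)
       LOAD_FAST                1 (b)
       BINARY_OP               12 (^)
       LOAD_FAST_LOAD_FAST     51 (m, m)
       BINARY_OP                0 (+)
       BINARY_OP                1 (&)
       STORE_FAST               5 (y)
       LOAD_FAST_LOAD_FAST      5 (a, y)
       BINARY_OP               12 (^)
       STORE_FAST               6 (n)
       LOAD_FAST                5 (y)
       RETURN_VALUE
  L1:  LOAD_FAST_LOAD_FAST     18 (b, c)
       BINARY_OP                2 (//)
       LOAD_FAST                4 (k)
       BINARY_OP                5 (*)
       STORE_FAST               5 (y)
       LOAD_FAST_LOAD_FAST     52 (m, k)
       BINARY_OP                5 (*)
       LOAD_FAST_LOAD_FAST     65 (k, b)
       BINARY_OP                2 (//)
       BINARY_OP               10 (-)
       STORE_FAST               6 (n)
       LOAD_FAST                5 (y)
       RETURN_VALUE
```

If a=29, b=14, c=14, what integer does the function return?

LOAD_FAST_LOAD_FAST c,a → push 14,29. Stack: [14, 29]
BINARY_OP + → 14 + 29 = 43. Stack: [43]
LOAD_FAST b → push 14. Stack: [43, 14]
BINARY_OP * → 43 * 14 = 602. Stack: [602]
STORE_FAST m → m=602. Stack: []
LOAD_CONST → push 3. Stack: [3]
LOAD_FAST c → push 14. Stack: [3, 14]
BINARY_OP - → 3 - 14 = -11. Stack: [-11]
STORE_FAST k → k=-11. Stack: []
LOAD_FAST_LOAD_FAST k,b → push -11,14. Stack: [-11, 14]
COMPARE_OP bool(==) → -11 vs 14 = False. Stack: [False]
POP_JUMP_IF_FALSE → pop False; jump. Stack: []
LOAD_FAST_LOAD_FAST b,c → push 14,14. Stack: [14, 14]
BINARY_OP // → 14 // 14 = 1. Stack: [1]
LOAD_FAST k → push -11. Stack: [1, -11]
BINARY_OP * → 1 * -11 = -11. Stack: [-11]
STORE_FAST y → y=-11. Stack: []
LOAD_FAST_LOAD_FAST m,k → push 602,-11. Stack: [602, -11]
BINARY_OP * → 602 * -11 = -6622. Stack: [-6622]
LOAD_FAST_LOAD_FAST k,b → push -11,14. Stack: [-6622, -11, 14]
BINARY_OP // → -11 // 14 = -1. Stack: [-6622, -1]
BINARY_OP - → -6622 - -1 = -6621. Stack: [-6621]
STORE_FAST n → n=-6621. Stack: []
LOAD_FAST y → push -11. Stack: [-11]
RETURN_VALUE → return -11.

-11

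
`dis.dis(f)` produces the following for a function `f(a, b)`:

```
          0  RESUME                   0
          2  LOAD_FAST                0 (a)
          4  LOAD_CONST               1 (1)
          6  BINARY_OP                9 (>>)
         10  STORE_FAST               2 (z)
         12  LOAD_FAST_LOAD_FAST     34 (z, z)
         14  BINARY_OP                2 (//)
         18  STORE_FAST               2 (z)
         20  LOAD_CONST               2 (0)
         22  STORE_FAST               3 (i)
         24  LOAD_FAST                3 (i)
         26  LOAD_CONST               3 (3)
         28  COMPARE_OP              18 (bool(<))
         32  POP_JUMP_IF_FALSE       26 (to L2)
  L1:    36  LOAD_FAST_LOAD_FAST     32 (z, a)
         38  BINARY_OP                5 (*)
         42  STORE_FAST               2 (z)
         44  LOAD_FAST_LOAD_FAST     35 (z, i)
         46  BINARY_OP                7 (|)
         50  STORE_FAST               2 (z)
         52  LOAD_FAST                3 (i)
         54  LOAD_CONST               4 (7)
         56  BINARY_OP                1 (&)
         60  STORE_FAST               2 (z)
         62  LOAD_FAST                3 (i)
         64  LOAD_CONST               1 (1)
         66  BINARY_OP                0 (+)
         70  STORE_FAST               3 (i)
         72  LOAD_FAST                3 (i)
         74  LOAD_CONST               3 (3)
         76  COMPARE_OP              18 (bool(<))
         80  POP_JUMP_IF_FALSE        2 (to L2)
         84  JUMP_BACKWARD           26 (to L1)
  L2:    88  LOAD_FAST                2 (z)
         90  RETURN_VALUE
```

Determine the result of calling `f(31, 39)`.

LOAD_FAST a → push 31
LOAD_CONST → push 1
BINARY_OP >> → 31 >> 1 = 15
STORE_FAST z → z=15
LOAD_FAST_LOAD_FAST z,z → push 15,15
BINARY_OP // → 15 // 15 = 1
STORE_FAST z → z=1
LOAD_CONST → push 0
STORE_FAST i → i=0
LOAD_FAST i → push 0
LOAD_CONST → push 3
COMPARE_OP bool(<) → 0 vs 3 = True
POP_JUMP_IF_FALSE → pop True; no jump
LOAD_FAST_LOAD_FAST z,a → push 1,31
BINARY_OP * → 1 * 31 = 31
STORE_FAST z → z=31
LOAD_FAST_LOAD_FAST z,i → push 31,0
BINARY_OP | → 31 | 0 = 31
STORE_FAST z → z=31
LOAD_FAST i → push 0
LOAD_CONST → push 7
BINARY_OP & → 0 & 7 = 0
STORE_FAST z → z=0
LOAD_FAST i → push 0
LOAD_CONST → push 1
BINARY_OP + → 0 + 1 = 1
STORE_FAST i → i=1
LOAD_FAST i → push 1
LOAD_CONST → push 3
COMPARE_OP bool(<) → 1 vs 3 = True
POP_JUMP_IF_FALSE → pop True; no jump
LOAD_FAST_LOAD_FAST z,a → push 0,31
BINARY_OP * → 0 * 31 = 0
STORE_FAST z → z=0
LOAD_FAST_LOAD_FAST z,i → push 0,1
BINARY_OP | → 0 | 1 = 1
STORE_FAST z → z=1
LOAD_FAST i → push 1
LOAD_CONST → push 7
BINARY_OP & → 1 & 7 = 1
STORE_FAST z → z=1
LOAD_FAST i → push 1
LOAD_CONST → push 1
BINARY_OP + → 1 + 1 = 2
STORE_FAST i → i=2
LOAD_FAST i → push 2
LOAD_CONST → push 3
COMPARE_OP bool(<) → 2 vs 3 = True
POP_JUMP_IF_FALSE → pop True; no jump
LOAD_FAST_LOAD_FAST z,a → push 1,31
BINARY_OP * → 1 * 31 = 31
STORE_FAST z → z=31
LOAD_FAST_LOAD_FAST z,i → push 31,2
BINARY_OP | → 31 | 2 = 31
STORE_FAST z → z=31
LOAD_FAST i → push 2
LOAD_CONST → push 7
BINARY_OP & → 2 & 7 = 2
STORE_FAST z → z=2
LOAD_FAST i → push 2
LOAD_CONST → push 1
BINARY_OP + → 2 + 1 = 3
STORE_FAST i → i=3
LOAD_FAST i → push 3
LOAD_CONST → push 3
COMPARE_OP bool(<) → 3 vs 3 = False
POP_JUMP_IF_FALSE → pop False; jump
LOAD_FAST z → push 2
RETURN_VALUE → return 2.

2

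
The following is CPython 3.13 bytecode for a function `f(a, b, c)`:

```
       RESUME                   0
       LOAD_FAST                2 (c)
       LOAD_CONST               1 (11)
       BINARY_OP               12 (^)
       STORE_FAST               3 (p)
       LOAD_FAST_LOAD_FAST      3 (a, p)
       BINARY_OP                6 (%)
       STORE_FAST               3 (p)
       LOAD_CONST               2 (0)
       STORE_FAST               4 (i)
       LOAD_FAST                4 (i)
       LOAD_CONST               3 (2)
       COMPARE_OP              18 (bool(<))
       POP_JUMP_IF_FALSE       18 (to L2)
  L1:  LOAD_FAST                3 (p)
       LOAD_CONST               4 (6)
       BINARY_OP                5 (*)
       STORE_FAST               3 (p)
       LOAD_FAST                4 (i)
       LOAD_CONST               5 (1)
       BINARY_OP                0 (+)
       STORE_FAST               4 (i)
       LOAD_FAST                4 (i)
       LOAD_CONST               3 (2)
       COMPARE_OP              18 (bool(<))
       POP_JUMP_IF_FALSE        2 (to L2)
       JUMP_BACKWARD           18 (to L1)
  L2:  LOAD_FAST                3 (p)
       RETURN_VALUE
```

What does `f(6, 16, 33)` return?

216

LOAD_FAST c → push 33. Stack: [33]
LOAD_CONST → push 11. Stack: [33, 11]
BINARY_OP ^ → 33 ^ 11 = 42. Stack: [42]
STORE_FAST p → p=42. Stack: []
LOAD_FAST_LOAD_FAST a,p → push 6,42. Stack: [6, 42]
BINARY_OP % → 6 % 42 = 6. Stack: [6]
STORE_FAST p → p=6. Stack: []
LOAD_CONST → push 0. Stack: [0]
STORE_FAST i → i=0. Stack: []
LOAD_FAST i → push 0. Stack: [0]
LOAD_CONST → push 2. Stack: [0, 2]
COMPARE_OP bool(<) → 0 vs 2 = True. Stack: [True]
POP_JUMP_IF_FALSE → pop True; no jump. Stack: []
LOAD_FAST p → push 6. Stack: [6]
LOAD_CONST → push 6. Stack: [6, 6]
BINARY_OP * → 6 * 6 = 36. Stack: [36]
STORE_FAST p → p=36. Stack: []
LOAD_FAST i → push 0. Stack: [0]
LOAD_CONST → push 1. Stack: [0, 1]
BINARY_OP + → 0 + 1 = 1. Stack: [1]
STORE_FAST i → i=1. Stack: []
LOAD_FAST i → push 1. Stack: [1]
LOAD_CONST → push 2. Stack: [1, 2]
COMPARE_OP bool(<) → 1 vs 2 = True. Stack: [True]
POP_JUMP_IF_FALSE → pop True; no jump. Stack: []
LOAD_FAST p → push 36. Stack: [36]
LOAD_CONST → push 6. Stack: [36, 6]
BINARY_OP * → 36 * 6 = 216. Stack: [216]
STORE_FAST p → p=216. Stack: []
LOAD_FAST i → push 1. Stack: [1]
LOAD_CONST → push 1. Stack: [1, 1]
BINARY_OP + → 1 + 1 = 2. Stack: [2]
STORE_FAST i → i=2. Stack: []
LOAD_FAST i → push 2. Stack: [2]
LOAD_CONST → push 2. Stack: [2, 2]
COMPARE_OP bool(<) → 2 vs 2 = False. Stack: [False]
POP_JUMP_IF_FALSE → pop False; jump. Stack: []
LOAD_FAST p → push 216. Stack: [216]
RETURN_VALUE → return 216.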